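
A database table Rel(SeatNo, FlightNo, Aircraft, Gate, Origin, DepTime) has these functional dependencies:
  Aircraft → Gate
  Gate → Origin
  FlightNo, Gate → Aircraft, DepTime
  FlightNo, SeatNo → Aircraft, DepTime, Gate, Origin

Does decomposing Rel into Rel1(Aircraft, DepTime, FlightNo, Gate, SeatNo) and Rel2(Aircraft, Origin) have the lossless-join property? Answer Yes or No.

Rel1 ∩ Rel2 = {Aircraft}; its closure under F is {Aircraft, Gate, Origin}.
Since Rel2 ⊆ {Aircraft, Gate, Origin}, the intersection is a superkey of Rel2; the decomposition is lossless.

Yes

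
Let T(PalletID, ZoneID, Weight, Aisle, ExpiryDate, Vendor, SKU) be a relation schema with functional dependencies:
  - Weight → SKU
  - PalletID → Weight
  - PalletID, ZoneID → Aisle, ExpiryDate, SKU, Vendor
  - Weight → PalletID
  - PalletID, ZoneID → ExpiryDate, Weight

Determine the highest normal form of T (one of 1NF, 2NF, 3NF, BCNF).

1NF

Candidate keys: {PalletID, ZoneID}, {Weight, ZoneID}. Prime attributes: {PalletID, Weight, ZoneID}.
Weight → SKU: {Weight}⁺ = {PalletID, SKU, Weight}, which is not all of the attributes, so the left side is not a superkey — BCNF is violated.
Weight → SKU determines the non-prime attribute {SKU} from a non-superkey — 3NF is violated.
The proper key subset {PalletID} of {PalletID, ZoneID} determines non-prime {SKU}, so the relation is not even in 2NF.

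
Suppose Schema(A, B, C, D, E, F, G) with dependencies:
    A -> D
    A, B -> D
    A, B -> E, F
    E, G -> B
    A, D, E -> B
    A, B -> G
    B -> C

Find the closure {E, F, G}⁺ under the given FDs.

{B, C, E, F, G}

Start with {E, F, G}.
E, G -> B applies; add {B} → now {B, E, F, G}.
B -> C applies; add {C} → now {B, C, E, F, G}.
No further FD applies.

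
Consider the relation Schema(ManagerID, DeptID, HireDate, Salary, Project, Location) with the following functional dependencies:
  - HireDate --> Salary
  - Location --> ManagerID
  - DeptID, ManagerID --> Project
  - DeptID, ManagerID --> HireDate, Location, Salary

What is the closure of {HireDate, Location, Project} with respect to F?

Start with {HireDate, Location, Project}.
HireDate --> Salary applies; add {Salary} → now {HireDate, Location, Project, Salary}.
Location --> ManagerID applies; add {ManagerID} → now {HireDate, Location, ManagerID, Project, Salary}.
No further FD applies.

{HireDate, Location, ManagerID, Project, Salary}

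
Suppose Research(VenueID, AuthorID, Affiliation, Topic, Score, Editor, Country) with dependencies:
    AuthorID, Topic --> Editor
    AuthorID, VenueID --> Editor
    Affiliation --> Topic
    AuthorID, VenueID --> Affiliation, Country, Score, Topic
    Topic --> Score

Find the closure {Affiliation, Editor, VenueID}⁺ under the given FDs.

Start with {Affiliation, Editor, VenueID}.
Affiliation --> Topic applies; add {Topic} → now {Affiliation, Editor, Topic, VenueID}.
Topic --> Score applies; add {Score} → now {Affiliation, Editor, Score, Topic, VenueID}.
No further FD applies.

{Affiliation, Editor, Score, Topic, VenueID}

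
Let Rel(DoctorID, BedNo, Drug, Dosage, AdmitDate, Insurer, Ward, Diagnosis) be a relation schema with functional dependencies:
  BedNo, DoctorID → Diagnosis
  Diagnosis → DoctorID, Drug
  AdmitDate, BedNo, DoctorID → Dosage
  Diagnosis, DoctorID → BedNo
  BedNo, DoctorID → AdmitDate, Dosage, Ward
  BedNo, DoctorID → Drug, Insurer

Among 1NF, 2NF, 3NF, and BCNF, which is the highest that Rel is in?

Candidate keys: {BedNo, DoctorID}, {Diagnosis}. Prime attributes: {BedNo, Diagnosis, DoctorID}.
Every FD has a superkey on the left, so the relation is in BCNF.

BCNF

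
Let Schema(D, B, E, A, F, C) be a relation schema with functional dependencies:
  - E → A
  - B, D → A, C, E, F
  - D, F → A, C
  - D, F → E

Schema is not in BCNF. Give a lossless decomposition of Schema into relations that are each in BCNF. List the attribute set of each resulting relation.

Candidate key of the original relation: {B, D}.
{A, B, C, D, E, F}: {E} determines {A, E} here but is not a superkey — split on E → A, giving {A, E} and {B, C, D, E, F}.
{A, E} has no BCNF violation.
{B, C, D, E, F}: {D, F} determines {C, D, E, F} here but is not a superkey — split on D, F → C, E, giving {C, D, E, F} and {B, D, F}.
{C, D, E, F} has no BCNF violation.
{B, D, F} has no BCNF violation.

{A, E}; {B, D, F}; {C, D, E, F}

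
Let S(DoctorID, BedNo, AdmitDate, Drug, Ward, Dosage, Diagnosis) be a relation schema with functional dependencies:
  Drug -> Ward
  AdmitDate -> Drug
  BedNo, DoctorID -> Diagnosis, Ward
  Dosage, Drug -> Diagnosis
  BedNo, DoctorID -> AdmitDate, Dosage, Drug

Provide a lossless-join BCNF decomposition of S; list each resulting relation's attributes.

Candidate key of the original relation: {BedNo, DoctorID}.
In {AdmitDate, BedNo, Diagnosis, DoctorID, Dosage, Drug, Ward}, {Drug} is not a superkey ({Drug}⁺ restricted to this set is {Drug, Ward}), so split on Drug -> Ward into {Drug, Ward} and {AdmitDate, BedNo, Diagnosis, DoctorID, Dosage, Drug}.
{Drug, Ward}: every determinant is a superkey — BCNF.
In {AdmitDate, BedNo, Diagnosis, DoctorID, Dosage, Drug}, {AdmitDate} is not a superkey ({AdmitDate}⁺ restricted to this set is {AdmitDate, Drug}), so split on AdmitDate -> Drug into {AdmitDate, Drug} and {AdmitDate, BedNo, Diagnosis, DoctorID, Dosage}.
{AdmitDate, Drug}: every determinant is a superkey — BCNF.
In {AdmitDate, BedNo, Diagnosis, DoctorID, Dosage}, {AdmitDate, Dosage} is not a superkey ({AdmitDate, Dosage}⁺ restricted to this set is {AdmitDate, Diagnosis, Dosage}), so split on AdmitDate, Dosage -> Diagnosis into {AdmitDate, Diagnosis, Dosage} and {AdmitDate, BedNo, DoctorID, Dosage}.
{AdmitDate, Diagnosis, Dosage}: every determinant is a superkey — BCNF.
{AdmitDate, BedNo, DoctorID, Dosage}: every determinant is a superkey — BCNF.

{AdmitDate, BedNo, DoctorID, Dosage}; {AdmitDate, Diagnosis, Dosage}; {AdmitDate, Drug}; {Drug, Ward}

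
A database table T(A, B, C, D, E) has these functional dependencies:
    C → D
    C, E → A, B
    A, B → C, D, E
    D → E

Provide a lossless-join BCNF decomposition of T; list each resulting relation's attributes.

Candidate keys of the original relation: {A, B}, {C}.
Within {A, B, C, D, E}: {D}⁺ ∩ {A, B, C, D, E} = {D, E}, not the whole set, so D → E violates BCNF; decompose into {D, E} and {A, B, C, D}.
{D, E} has no BCNF violation.
{A, B, C, D} has no BCNF violation.

{A, B, C, D}; {D, E}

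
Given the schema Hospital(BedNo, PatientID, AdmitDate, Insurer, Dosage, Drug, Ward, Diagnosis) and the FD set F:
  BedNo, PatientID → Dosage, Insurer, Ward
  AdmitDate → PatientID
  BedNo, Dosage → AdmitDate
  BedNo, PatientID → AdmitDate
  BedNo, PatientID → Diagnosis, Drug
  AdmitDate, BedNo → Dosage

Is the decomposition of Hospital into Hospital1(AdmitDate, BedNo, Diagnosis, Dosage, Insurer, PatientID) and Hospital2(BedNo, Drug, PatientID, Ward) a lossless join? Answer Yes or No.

Yes

The shared attributes are {BedNo, PatientID} and {BedNo, PatientID}⁺ = {AdmitDate, BedNo, Diagnosis, Dosage, Drug, Insurer, PatientID, Ward}.
Hospital1 is contained in that closure, so Hospital1 ∩ Hospital2 → Hospital1 holds and the join is lossless.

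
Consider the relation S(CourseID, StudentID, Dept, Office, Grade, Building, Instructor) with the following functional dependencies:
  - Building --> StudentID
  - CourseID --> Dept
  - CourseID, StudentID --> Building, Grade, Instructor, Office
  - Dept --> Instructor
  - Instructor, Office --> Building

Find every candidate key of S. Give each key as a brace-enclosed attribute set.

{CourseID} never appears on the right of any FD, so every key must include it.
{Building, CourseID}⁺ = {Building, CourseID, Dept, Grade, Instructor, Office, StudentID}, which is every attribute, so {Building, CourseID} is a candidate key.
{CourseID, Office}⁺ = {Building, CourseID, Dept, Grade, Instructor, Office, StudentID}, which is every attribute, so {CourseID, Office} is a candidate key.
{CourseID, StudentID}⁺ = {Building, CourseID, Dept, Grade, Instructor, Office, StudentID}, which is every attribute, so {CourseID, StudentID} is a candidate key.
No proper subset of any of these is a key, and no other minimal superkey exists.

{Building, CourseID}, {CourseID, Office}, {CourseID, StudentID}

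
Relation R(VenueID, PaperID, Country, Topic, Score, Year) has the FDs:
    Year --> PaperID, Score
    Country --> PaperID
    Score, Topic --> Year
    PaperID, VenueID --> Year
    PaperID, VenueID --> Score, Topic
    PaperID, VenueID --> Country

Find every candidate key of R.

{Country, VenueID}, {PaperID, VenueID}, {Score, Topic, VenueID}, {VenueID, Year}

{VenueID} never appears on the right of any FD, so every key must include it.
Closure of {Country, VenueID} is {Country, PaperID, Score, Topic, VenueID, Year}, the whole schema; {Country, VenueID} is a candidate key.
Closure of {PaperID, VenueID} is {Country, PaperID, Score, Topic, VenueID, Year}, the whole schema; {PaperID, VenueID} is a candidate key.
Closure of {VenueID, Year} is {Country, PaperID, Score, Topic, VenueID, Year}, the whole schema; {VenueID, Year} is a candidate key.
Closure of {Score, Topic, VenueID} is {Country, PaperID, Score, Topic, VenueID, Year}, the whole schema; {Score, Topic, VenueID} is a candidate key.
Any other superkey properly contains one of these, so there are no further candidate keys.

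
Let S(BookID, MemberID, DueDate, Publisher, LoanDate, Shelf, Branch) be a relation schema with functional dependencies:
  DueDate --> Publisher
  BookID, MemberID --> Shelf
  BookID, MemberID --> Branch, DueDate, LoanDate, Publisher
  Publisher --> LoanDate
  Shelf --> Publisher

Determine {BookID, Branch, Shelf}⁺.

Start with {BookID, Branch, Shelf}.
Shelf --> Publisher applies; add {Publisher} → now {BookID, Branch, Publisher, Shelf}.
Publisher --> LoanDate applies; add {LoanDate} → now {BookID, Branch, LoanDate, Publisher, Shelf}.
No further FD applies.

{BookID, Branch, LoanDate, Publisher, Shelf}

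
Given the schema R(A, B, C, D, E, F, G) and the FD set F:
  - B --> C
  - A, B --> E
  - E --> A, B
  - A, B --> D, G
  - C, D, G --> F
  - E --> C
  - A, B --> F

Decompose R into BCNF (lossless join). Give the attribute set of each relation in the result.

{A, B, D, E, G}; {B, C}; {B, D, F, G}

Candidate keys of the original relation: {A, B}, {E}.
{A, B, C, D, E, F, G}: {B} determines {B, C} here but is not a superkey — split on B --> C, giving {B, C} and {A, B, D, E, F, G}.
{B, C}: every determinant is a superkey — BCNF.
{A, B, D, E, F, G}: {B, D, G} determines {B, D, F, G} here but is not a superkey — split on B, D, G --> F, giving {B, D, F, G} and {A, B, D, E, G}.
{B, D, F, G}: every determinant is a superkey — BCNF.
{A, B, D, E, G}: every determinant is a superkey — BCNF.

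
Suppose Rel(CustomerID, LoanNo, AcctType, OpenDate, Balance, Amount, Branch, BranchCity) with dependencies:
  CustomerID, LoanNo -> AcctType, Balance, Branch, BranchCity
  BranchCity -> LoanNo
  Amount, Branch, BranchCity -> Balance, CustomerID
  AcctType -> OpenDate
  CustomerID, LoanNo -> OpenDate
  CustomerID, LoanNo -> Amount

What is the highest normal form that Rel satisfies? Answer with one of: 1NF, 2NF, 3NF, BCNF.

Candidate keys: {Amount, Branch, BranchCity}, {BranchCity, CustomerID}, {CustomerID, LoanNo}. Prime attributes: {Amount, Branch, BranchCity, CustomerID, LoanNo}.
BranchCity -> LoanNo: {BranchCity}⁺ = {BranchCity, LoanNo}, which is not all of the attributes, so the left side is not a superkey — BCNF is violated.
AcctType -> OpenDate has non-prime {OpenDate} on the right and a non-superkey on the left, so 3NF fails.
No non-prime attribute depends on a proper subset of any candidate key, so 2NF holds.

2NF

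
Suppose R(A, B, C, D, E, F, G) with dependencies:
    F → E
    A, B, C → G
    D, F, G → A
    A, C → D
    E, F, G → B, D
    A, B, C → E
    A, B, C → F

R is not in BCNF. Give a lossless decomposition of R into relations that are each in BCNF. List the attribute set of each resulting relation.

{A, B, D, F, G}; {C, F, G}; {E, F}

Candidate keys of the original relation: {A, B, C}, {C, F, G}.
In {A, B, C, D, E, F, G}, {F} is not a superkey ({F}⁺ restricted to this set is {E, F}), so split on F → E into {E, F} and {A, B, C, D, F, G}.
{E, F} is in BCNF.
In {A, B, C, D, F, G}, {D, F, G} is not a superkey ({D, F, G}⁺ restricted to this set is {A, B, D, F, G}), so split on D, F, G → A, B into {A, B, D, F, G} and {C, D, F, G}.
{A, B, D, F, G} is in BCNF.
In {C, D, F, G}, {F, G} is not a superkey ({F, G}⁺ restricted to this set is {D, F, G}), so split on F, G → D into {D, F, G} and {C, F, G}.
{D, F, G} is in BCNF.
{C, F, G} is in BCNF.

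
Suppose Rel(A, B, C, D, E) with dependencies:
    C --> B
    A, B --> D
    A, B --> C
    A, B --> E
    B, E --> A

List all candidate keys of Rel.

{A, B}, {A, C}, {B, E}, {C, E}

{A, B}⁺ = {A, B, C, D, E}, which is every attribute, so {A, B} is a candidate key.
{A, C}⁺ = {A, B, C, D, E}, which is every attribute, so {A, C} is a candidate key.
{B, E}⁺ = {A, B, C, D, E}, which is every attribute, so {B, E} is a candidate key.
{C, E}⁺ = {A, B, C, D, E}, which is every attribute, so {C, E} is a candidate key.
Any other superkey properly contains one of these, so there are no further candidate keys.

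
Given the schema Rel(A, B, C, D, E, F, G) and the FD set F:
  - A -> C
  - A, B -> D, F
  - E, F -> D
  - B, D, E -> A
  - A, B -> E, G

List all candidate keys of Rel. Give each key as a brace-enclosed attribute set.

No FD produces {B}, so it must be in every candidate key.
{A, B} is a candidate key since {A, B}⁺ = {A, B, C, D, E, F, G} covers every attribute.
{B, D, E} is a candidate key since {B, D, E}⁺ = {A, B, C, D, E, F, G} covers every attribute.
{B, E, F} is a candidate key since {B, E, F}⁺ = {A, B, C, D, E, F, G} covers every attribute.
No proper subset of any of these is a key, and no other minimal superkey exists.

{A, B}, {B, D, E}, {B, E, F}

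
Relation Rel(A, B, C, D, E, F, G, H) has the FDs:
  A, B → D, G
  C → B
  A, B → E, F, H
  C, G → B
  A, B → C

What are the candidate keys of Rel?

Attributes never on any right-hand side: {A} — every candidate key must contain it.
{A, B}⁺ = {A, B, C, D, E, F, G, H}, which is every attribute, so {A, B} is a candidate key.
{A, C}⁺ = {A, B, C, D, E, F, G, H}, which is every attribute, so {A, C} is a candidate key.
No proper subset of any of these is a key, and no other minimal superkey exists.

{A, B}, {A, C}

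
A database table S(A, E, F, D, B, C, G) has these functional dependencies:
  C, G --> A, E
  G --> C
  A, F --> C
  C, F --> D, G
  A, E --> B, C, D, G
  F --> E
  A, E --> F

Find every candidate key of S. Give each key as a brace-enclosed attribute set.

{G}⁺ = {A, B, C, D, E, F, G}, which is every attribute, so {G} is a candidate key.
{A, E}⁺ = {A, B, C, D, E, F, G}, which is every attribute, so {A, E} is a candidate key.
{A, F}⁺ = {A, B, C, D, E, F, G}, which is every attribute, so {A, F} is a candidate key.
{C, F}⁺ = {A, B, C, D, E, F, G}, which is every attribute, so {C, F} is a candidate key.
Any other superkey properly contains one of these, so there are no further candidate keys.

{A, E}, {A, F}, {C, F}, {G}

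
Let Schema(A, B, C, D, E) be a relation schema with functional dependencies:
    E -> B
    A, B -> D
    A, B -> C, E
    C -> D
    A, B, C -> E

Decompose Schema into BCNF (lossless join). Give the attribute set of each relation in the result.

Candidate keys of the original relation: {A, B}, {A, E}.
Within {A, B, C, D, E}: {E}⁺ ∩ {A, B, C, D, E} = {B, E}, not the whole set, so E -> B violates BCNF; decompose into {B, E} and {A, C, D, E}.
{B, E}: every determinant is a superkey — BCNF.
Within {A, C, D, E}: {C}⁺ ∩ {A, C, D, E} = {C, D}, not the whole set, so C -> D violates BCNF; decompose into {C, D} and {A, C, E}.
{C, D}: every determinant is a superkey — BCNF.
{A, C, E}: every determinant is a superkey — BCNF.

{A, C, E}; {B, E}; {C, D}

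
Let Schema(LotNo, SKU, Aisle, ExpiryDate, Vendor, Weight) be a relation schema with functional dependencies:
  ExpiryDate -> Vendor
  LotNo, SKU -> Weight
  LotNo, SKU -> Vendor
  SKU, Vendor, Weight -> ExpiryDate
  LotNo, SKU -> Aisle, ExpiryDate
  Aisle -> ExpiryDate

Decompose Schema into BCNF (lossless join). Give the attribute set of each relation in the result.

Candidate key of the original relation: {LotNo, SKU}.
Within {Aisle, ExpiryDate, LotNo, SKU, Vendor, Weight}: {ExpiryDate}⁺ ∩ {Aisle, ExpiryDate, LotNo, SKU, Vendor, Weight} = {ExpiryDate, Vendor}, not the whole set, so ExpiryDate -> Vendor violates BCNF; decompose into {ExpiryDate, Vendor} and {Aisle, ExpiryDate, LotNo, SKU, Weight}.
{ExpiryDate, Vendor}: every determinant is a superkey — BCNF.
Within {Aisle, ExpiryDate, LotNo, SKU, Weight}: {Aisle}⁺ ∩ {Aisle, ExpiryDate, LotNo, SKU, Weight} = {Aisle, ExpiryDate}, not the whole set, so Aisle -> ExpiryDate violates BCNF; decompose into {Aisle, ExpiryDate} and {Aisle, LotNo, SKU, Weight}.
{Aisle, ExpiryDate}: every determinant is a superkey — BCNF.
{Aisle, LotNo, SKU, Weight}: every determinant is a superkey — BCNF.

{Aisle, ExpiryDate}; {Aisle, LotNo, SKU, Weight}; {ExpiryDate, Vendor}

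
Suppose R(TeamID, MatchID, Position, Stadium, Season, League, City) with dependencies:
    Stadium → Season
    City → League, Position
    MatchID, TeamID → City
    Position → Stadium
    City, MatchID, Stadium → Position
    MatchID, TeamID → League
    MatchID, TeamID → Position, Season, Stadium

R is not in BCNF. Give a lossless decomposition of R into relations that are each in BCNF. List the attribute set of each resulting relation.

{City, League, Position}; {City, MatchID, TeamID}; {Position, Stadium}; {Season, Stadium}

Candidate key of the original relation: {MatchID, TeamID}.
{City, League, MatchID, Position, Season, Stadium, TeamID}: {Stadium} determines {Season, Stadium} here but is not a superkey — split on Stadium → Season, giving {Season, Stadium} and {City, League, MatchID, Position, Stadium, TeamID}.
{Season, Stadium}: every determinant is a superkey — BCNF.
{City, League, MatchID, Position, Stadium, TeamID}: {City} determines {City, League, Position, Stadium} here but is not a superkey — split on City → League, Position, Stadium, giving {City, League, Position, Stadium} and {City, MatchID, TeamID}.
{City, League, Position, Stadium}: {Position} determines {Position, Stadium} here but is not a superkey — split on Position → Stadium, giving {Position, Stadium} and {City, League, Position}.
{Position, Stadium}: every determinant is a superkey — BCNF.
{City, League, Position}: every determinant is a superkey — BCNF.
{City, MatchID, TeamID}: every determinant is a superkey — BCNF.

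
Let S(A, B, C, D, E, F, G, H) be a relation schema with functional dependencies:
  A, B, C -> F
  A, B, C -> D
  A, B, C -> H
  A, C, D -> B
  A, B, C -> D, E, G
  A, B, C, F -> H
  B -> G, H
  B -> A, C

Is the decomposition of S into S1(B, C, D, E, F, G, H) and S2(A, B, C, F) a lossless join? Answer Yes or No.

S1 ∩ S2 = {B, C, F}; its closure under F is {A, B, C, D, E, F, G, H}.
This includes all of S1, so the common attributes are a superkey of S1 — the join is lossless.

Yes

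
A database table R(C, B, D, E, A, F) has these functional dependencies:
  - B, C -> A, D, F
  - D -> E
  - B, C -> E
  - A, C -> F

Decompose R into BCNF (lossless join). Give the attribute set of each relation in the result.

Candidate key of the original relation: {B, C}.
{A, B, C, D, E, F}: {D} determines {D, E} here but is not a superkey — split on D -> E, giving {D, E} and {A, B, C, D, F}.
{D, E} is in BCNF.
{A, B, C, D, F}: {A, C} determines {A, C, F} here but is not a superkey — split on A, C -> F, giving {A, C, F} and {A, B, C, D}.
{A, C, F} is in BCNF.
{A, B, C, D} is in BCNF.

{A, B, C, D}; {A, C, F}; {D, E}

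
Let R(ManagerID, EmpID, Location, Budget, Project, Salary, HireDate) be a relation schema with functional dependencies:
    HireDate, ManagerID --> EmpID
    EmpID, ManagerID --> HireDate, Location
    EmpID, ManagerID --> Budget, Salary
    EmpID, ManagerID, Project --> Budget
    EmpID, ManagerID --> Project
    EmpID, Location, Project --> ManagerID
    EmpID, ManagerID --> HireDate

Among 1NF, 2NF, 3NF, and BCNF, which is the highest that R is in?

BCNF

Candidate keys: {EmpID, Location, Project}, {EmpID, ManagerID}, {HireDate, ManagerID}. Prime attributes: {EmpID, HireDate, Location, ManagerID, Project}.
Every FD has a superkey on the left, so the relation is in BCNF.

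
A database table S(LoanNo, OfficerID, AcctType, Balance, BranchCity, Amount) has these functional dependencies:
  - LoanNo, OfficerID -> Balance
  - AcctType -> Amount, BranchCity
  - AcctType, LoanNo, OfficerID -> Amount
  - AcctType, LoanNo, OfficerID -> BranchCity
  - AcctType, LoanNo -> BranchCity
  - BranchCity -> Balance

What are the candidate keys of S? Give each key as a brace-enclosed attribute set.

{AcctType, LoanNo, OfficerID}

{AcctType, LoanNo, OfficerID} never appear on the right of any FD, so every key must include all of them.
{AcctType, LoanNo, OfficerID}⁺ = {AcctType, Amount, Balance, BranchCity, LoanNo, OfficerID} — all of the relation — so {AcctType, LoanNo, OfficerID} is a candidate key.
Every other attribute set either contains this one or has a smaller closure.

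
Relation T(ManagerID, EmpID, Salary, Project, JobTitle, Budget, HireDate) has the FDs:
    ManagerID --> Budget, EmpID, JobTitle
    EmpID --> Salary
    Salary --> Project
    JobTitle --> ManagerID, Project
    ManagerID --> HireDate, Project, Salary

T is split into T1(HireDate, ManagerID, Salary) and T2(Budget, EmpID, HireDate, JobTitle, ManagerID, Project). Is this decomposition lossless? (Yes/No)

Yes

Common attributes: {HireDate, ManagerID}; their closure is {Budget, EmpID, HireDate, JobTitle, ManagerID, Project, Salary}.
T1 is contained in that closure, so T1 ∩ T2 --> T1 holds and the join is lossless.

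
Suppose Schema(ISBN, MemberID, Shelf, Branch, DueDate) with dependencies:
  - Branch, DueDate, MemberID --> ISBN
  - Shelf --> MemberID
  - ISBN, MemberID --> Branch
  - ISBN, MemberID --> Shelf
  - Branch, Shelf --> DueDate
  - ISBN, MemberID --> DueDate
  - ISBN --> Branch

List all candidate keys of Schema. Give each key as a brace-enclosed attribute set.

Closure of {Branch, Shelf} is {Branch, DueDate, ISBN, MemberID, Shelf}, the whole schema; {Branch, Shelf} is a candidate key.
Closure of {ISBN, MemberID} is {Branch, DueDate, ISBN, MemberID, Shelf}, the whole schema; {ISBN, MemberID} is a candidate key.
Closure of {ISBN, Shelf} is {Branch, DueDate, ISBN, MemberID, Shelf}, the whole schema; {ISBN, Shelf} is a candidate key.
Closure of {Branch, DueDate, MemberID} is {Branch, DueDate, ISBN, MemberID, Shelf}, the whole schema; {Branch, DueDate, MemberID} is a candidate key.
These are minimal and exhaustive — every other superkey contains one of them.

{Branch, DueDate, MemberID}, {Branch, Shelf}, {ISBN, MemberID}, {ISBN, Shelf}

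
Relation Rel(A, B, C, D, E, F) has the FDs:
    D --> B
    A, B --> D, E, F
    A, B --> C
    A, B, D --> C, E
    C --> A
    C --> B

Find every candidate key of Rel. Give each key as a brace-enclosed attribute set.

{A, B}, {A, D}, {C}

Closure of {C} is {A, B, C, D, E, F}, the whole schema; {C} is a candidate key.
Closure of {A, B} is {A, B, C, D, E, F}, the whole schema; {A, B} is a candidate key.
Closure of {A, D} is {A, B, C, D, E, F}, the whole schema; {A, D} is a candidate key.
Any other superkey properly contains one of these, so there are no further candidate keys.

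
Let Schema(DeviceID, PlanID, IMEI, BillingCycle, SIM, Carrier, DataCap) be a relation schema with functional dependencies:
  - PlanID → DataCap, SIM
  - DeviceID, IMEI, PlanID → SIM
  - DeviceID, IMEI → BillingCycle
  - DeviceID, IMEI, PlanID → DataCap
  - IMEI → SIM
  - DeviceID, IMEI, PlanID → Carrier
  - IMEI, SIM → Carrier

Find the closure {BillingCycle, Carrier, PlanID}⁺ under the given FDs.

{BillingCycle, Carrier, DataCap, PlanID, SIM}

Start with {BillingCycle, Carrier, PlanID}.
PlanID → DataCap, SIM applies; add {DataCap, SIM} → now {BillingCycle, Carrier, DataCap, PlanID, SIM}.
No further FD applies.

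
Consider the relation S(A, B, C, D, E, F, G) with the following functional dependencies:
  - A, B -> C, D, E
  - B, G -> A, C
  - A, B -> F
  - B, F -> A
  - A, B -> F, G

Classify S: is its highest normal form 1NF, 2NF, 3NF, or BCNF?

Candidate keys: {A, B}, {B, F}, {B, G}. Prime attributes: {A, B, F, G}.
Each dependency's left side is a superkey — BCNF holds.

BCNF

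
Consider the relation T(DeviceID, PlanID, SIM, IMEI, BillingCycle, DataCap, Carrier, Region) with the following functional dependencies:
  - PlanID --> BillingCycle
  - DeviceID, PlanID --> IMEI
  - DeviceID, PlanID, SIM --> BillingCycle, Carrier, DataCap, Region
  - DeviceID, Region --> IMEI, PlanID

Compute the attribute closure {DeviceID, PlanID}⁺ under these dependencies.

{BillingCycle, DeviceID, IMEI, PlanID}

Start with {DeviceID, PlanID}.
PlanID --> BillingCycle applies; add {BillingCycle} → now {BillingCycle, DeviceID, PlanID}.
DeviceID, PlanID --> IMEI applies; add {IMEI} → now {BillingCycle, DeviceID, IMEI, PlanID}.
No further FD applies.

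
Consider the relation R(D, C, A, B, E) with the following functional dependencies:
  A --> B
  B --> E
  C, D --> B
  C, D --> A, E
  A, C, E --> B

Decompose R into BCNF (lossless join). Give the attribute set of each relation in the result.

Candidate key of the original relation: {C, D}.
{A, B, C, D, E}: {A} determines {A, B, E} here but is not a superkey — split on A --> B, E, giving {A, B, E} and {A, C, D}.
{A, B, E}: {B} determines {B, E} here but is not a superkey — split on B --> E, giving {B, E} and {A, B}.
{B, E} is in BCNF.
{A, B} is in BCNF.
{A, C, D} is in BCNF.

{A, B}; {A, C, D}; {B, E}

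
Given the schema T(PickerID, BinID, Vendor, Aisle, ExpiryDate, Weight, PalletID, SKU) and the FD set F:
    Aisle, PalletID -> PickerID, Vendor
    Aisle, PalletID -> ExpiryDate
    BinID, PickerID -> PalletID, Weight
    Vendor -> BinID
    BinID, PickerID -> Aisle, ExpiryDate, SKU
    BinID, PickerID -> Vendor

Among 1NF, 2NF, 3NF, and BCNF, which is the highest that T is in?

Candidate keys: {Aisle, PalletID}, {BinID, PickerID}, {PickerID, Vendor}. Prime attributes: {Aisle, BinID, PalletID, PickerID, Vendor}.
Vendor -> BinID breaks BCNF: {Vendor}⁺ = {BinID, Vendor}, so {Vendor} is not a superkey.
Its right-hand attributes {BinID} are all prime, as are those of every other non-superkey FD — the relation is in 3NF.

3NF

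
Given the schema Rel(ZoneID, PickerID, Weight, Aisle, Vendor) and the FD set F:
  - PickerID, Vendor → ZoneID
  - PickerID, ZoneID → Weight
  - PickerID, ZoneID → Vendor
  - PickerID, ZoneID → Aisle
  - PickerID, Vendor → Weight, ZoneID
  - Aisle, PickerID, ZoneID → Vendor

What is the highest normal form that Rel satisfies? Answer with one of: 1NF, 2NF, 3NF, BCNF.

Candidate keys: {PickerID, Vendor}, {PickerID, ZoneID}. Prime attributes: {PickerID, Vendor, ZoneID}.
Each dependency's left side is a superkey — BCNF holds.

BCNF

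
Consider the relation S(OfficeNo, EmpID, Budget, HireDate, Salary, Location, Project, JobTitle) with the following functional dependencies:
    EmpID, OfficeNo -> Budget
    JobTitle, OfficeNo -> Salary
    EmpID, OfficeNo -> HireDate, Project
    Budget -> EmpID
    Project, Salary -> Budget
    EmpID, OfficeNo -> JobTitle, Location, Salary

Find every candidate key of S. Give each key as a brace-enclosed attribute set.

{Budget, OfficeNo}, {EmpID, OfficeNo}, {JobTitle, OfficeNo, Project}, {OfficeNo, Project, Salary}

{OfficeNo} never appears on the right of any FD, so every key must include it.
Closure of {Budget, OfficeNo} is {Budget, EmpID, HireDate, JobTitle, Location, OfficeNo, Project, Salary}, the whole schema; {Budget, OfficeNo} is a candidate key.
Closure of {EmpID, OfficeNo} is {Budget, EmpID, HireDate, JobTitle, Location, OfficeNo, Project, Salary}, the whole schema; {EmpID, OfficeNo} is a candidate key.
Closure of {JobTitle, OfficeNo, Project} is {Budget, EmpID, HireDate, JobTitle, Location, OfficeNo, Project, Salary}, the whole schema; {JobTitle, OfficeNo, Project} is a candidate key.
Closure of {OfficeNo, Project, Salary} is {Budget, EmpID, HireDate, JobTitle, Location, OfficeNo, Project, Salary}, the whole schema; {OfficeNo, Project, Salary} is a candidate key.
These are minimal and exhaustive — every other superkey contains one of them.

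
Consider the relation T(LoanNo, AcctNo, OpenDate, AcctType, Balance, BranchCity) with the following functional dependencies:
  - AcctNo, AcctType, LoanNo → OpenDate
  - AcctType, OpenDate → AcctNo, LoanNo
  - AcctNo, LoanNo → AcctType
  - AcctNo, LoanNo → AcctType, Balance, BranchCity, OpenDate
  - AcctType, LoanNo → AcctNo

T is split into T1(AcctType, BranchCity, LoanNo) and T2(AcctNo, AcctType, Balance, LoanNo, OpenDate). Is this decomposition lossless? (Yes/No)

Yes

The shared attributes are {AcctType, LoanNo} and {AcctType, LoanNo}⁺ = {AcctNo, AcctType, Balance, BranchCity, LoanNo, OpenDate}.
Since T1 ⊆ {AcctNo, AcctType, Balance, BranchCity, LoanNo, OpenDate}, the intersection is a superkey of T1; the decomposition is lossless.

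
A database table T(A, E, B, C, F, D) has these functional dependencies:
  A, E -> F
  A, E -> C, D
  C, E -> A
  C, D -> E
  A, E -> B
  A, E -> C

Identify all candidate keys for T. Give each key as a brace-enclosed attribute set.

{A, E}, {C, D}, {C, E}

Closure of {A, E} is {A, B, C, D, E, F}, the whole schema; {A, E} is a candidate key.
Closure of {C, D} is {A, B, C, D, E, F}, the whole schema; {C, D} is a candidate key.
Closure of {C, E} is {A, B, C, D, E, F}, the whole schema; {C, E} is a candidate key.
Any other superkey properly contains one of these, so there are no further candidate keys.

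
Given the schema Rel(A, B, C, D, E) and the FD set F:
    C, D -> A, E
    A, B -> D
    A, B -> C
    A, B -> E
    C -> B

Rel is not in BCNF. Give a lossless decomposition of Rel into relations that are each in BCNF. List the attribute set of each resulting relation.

{A, C, D, E}; {B, C}

Candidate keys of the original relation: {A, B}, {A, C}, {C, D}.
Within {A, B, C, D, E}: {C}⁺ ∩ {A, B, C, D, E} = {B, C}, not the whole set, so C -> B violates BCNF; decompose into {B, C} and {A, C, D, E}.
{B, C}: every determinant is a superkey — BCNF.
{A, C, D, E}: every determinant is a superkey — BCNF.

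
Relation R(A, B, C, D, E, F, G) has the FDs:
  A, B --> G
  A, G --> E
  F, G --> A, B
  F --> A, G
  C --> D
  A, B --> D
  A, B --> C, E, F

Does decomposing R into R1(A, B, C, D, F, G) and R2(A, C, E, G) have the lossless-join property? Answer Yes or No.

R1 ∩ R2 = {A, C, G}; its closure under F is {A, C, D, E, G}.
Since R2 ⊆ {A, C, D, E, G}, the intersection is a superkey of R2; the decomposition is lossless.

Yes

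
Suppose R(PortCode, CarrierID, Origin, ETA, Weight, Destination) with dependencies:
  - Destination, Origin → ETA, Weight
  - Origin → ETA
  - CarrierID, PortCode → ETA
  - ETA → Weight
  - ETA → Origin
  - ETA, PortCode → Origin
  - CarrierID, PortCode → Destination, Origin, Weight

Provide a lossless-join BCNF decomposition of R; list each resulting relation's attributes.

{CarrierID, Destination, Origin, PortCode}; {ETA, Origin, Weight}

Candidate key of the original relation: {CarrierID, PortCode}.
Within {CarrierID, Destination, ETA, Origin, PortCode, Weight}: {Destination, Origin}⁺ ∩ {CarrierID, Destination, ETA, Origin, PortCode, Weight} = {Destination, ETA, Origin, Weight}, not the whole set, so Destination, Origin → ETA, Weight violates BCNF; decompose into {Destination, ETA, Origin, Weight} and {CarrierID, Destination, Origin, PortCode}.
Within {Destination, ETA, Origin, Weight}: {Origin}⁺ ∩ {Destination, ETA, Origin, Weight} = {ETA, Origin, Weight}, not the whole set, so Origin → ETA, Weight violates BCNF; decompose into {ETA, Origin, Weight} and {Destination, Origin}.
{ETA, Origin, Weight} is in BCNF.
{Destination, Origin} is in BCNF.
{CarrierID, Destination, Origin, PortCode} is in BCNF.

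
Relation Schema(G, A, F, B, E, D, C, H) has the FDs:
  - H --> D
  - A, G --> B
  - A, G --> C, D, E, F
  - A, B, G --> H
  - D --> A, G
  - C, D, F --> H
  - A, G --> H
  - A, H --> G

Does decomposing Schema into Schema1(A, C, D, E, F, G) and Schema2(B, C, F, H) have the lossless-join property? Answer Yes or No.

No

Schema1 ∩ Schema2 = {C, F}; its closure under F is {C, F}.
Neither Schema1 nor Schema2 is contained in that closure, so the decomposition is lossy.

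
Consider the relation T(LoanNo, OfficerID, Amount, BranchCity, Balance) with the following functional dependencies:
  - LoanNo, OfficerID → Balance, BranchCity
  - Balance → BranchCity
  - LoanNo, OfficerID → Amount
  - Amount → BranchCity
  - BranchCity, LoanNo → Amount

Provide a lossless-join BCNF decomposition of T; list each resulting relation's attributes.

Candidate key of the original relation: {LoanNo, OfficerID}.
{Amount, Balance, BranchCity, LoanNo, OfficerID}: {Balance} determines {Balance, BranchCity} here but is not a superkey — split on Balance → BranchCity, giving {Balance, BranchCity} and {Amount, Balance, LoanNo, OfficerID}.
{Balance, BranchCity}: every determinant is a superkey — BCNF.
{Amount, Balance, LoanNo, OfficerID}: {Balance, LoanNo} determines {Amount, Balance, LoanNo} here but is not a superkey — split on Balance, LoanNo → Amount, giving {Amount, Balance, LoanNo} and {Balance, LoanNo, OfficerID}.
{Amount, Balance, LoanNo}: every determinant is a superkey — BCNF.
{Balance, LoanNo, OfficerID}: every determinant is a superkey — BCNF.

{Amount, Balance, LoanNo}; {Balance, BranchCity}; {Balance, LoanNo, OfficerID}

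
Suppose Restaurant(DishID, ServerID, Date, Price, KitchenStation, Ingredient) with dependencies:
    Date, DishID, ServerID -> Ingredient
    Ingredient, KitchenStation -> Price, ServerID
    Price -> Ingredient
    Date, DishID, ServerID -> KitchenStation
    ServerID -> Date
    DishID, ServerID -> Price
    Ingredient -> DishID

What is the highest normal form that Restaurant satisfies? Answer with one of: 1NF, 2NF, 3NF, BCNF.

1NF

Candidate keys: {DishID, ServerID}, {Ingredient, KitchenStation}, {Ingredient, ServerID}, {KitchenStation, Price}, {Price, ServerID}. Prime attributes: {DishID, Ingredient, KitchenStation, Price, ServerID}.
Price -> Ingredient breaks BCNF: {Price}⁺ = {DishID, Ingredient, Price}, so {Price} is not a superkey.
ServerID -> Date determines the non-prime attribute {Date} from a non-superkey — 3NF is violated.
Since {ServerID} ⊂ {DishID, ServerID} and {ServerID}⁺ ⊇ {Date} with {Date} non-prime, there is a partial dependency; 2NF fails.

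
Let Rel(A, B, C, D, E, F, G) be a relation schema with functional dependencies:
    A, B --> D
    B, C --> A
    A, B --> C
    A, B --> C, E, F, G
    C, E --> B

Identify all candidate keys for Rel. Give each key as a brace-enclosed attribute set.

Closure of {A, B} is {A, B, C, D, E, F, G}, the whole schema; {A, B} is a candidate key.
Closure of {B, C} is {A, B, C, D, E, F, G}, the whole schema; {B, C} is a candidate key.
Closure of {C, E} is {A, B, C, D, E, F, G}, the whole schema; {C, E} is a candidate key.
These are minimal and exhaustive — every other superkey contains one of them.

{A, B}, {B, C}, {C, E}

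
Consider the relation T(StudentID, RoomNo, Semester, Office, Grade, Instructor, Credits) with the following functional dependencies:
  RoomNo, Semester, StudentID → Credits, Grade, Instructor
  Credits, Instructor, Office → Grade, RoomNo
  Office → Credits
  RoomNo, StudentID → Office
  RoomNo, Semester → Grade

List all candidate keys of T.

{Instructor, Office, Semester, StudentID}, {RoomNo, Semester, StudentID}

{Semester, StudentID} never appear on the right of any FD, so every key must include all of them.
{RoomNo, Semester, StudentID}⁺ = {Credits, Grade, Instructor, Office, RoomNo, Semester, StudentID} — all of the relation — so {RoomNo, Semester, StudentID} is a candidate key.
{Instructor, Office, Semester, StudentID}⁺ = {Credits, Grade, Instructor, Office, RoomNo, Semester, StudentID} — all of the relation — so {Instructor, Office, Semester, StudentID} is a candidate key.
These are minimal and exhaustive — every other superkey contains one of them.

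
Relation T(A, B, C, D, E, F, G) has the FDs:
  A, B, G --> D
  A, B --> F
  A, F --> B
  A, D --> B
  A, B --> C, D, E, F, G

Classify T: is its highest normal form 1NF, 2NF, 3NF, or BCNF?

Candidate keys: {A, B}, {A, D}, {A, F}. Prime attributes: {A, B, D, F}.
Every FD has a superkey on the left, so the relation is in BCNF.

BCNF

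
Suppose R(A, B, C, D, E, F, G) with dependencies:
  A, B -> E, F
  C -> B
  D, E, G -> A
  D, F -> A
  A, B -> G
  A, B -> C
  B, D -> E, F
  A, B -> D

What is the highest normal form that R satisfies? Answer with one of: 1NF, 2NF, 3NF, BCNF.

Candidate keys: {A, B}, {A, C}, {B, D}, {C, D}. Prime attributes: {A, B, C, D}.
For C -> B we have {C}⁺ = {B, C}; {C} is not a superkey, so BCNF fails.
Since {B} ⊆ prime attributes and every other non-superkey FD also has a prime right side, the schema is in 3NF.

3NF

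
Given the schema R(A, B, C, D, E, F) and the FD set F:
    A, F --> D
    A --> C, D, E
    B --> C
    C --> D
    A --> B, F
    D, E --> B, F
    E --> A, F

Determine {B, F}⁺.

Start with {B, F}.
B --> C applies; add {C} → now {B, C, F}.
C --> D applies; add {D} → now {B, C, D, F}.
No further FD applies.

{B, C, D, F}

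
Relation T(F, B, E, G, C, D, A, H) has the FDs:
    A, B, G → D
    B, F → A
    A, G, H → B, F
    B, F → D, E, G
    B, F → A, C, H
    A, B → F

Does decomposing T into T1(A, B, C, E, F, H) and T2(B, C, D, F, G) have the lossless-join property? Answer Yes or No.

The shared attributes are {B, C, F} and {B, C, F}⁺ = {A, B, C, D, E, F, G, H}.
This includes all of T1, so the common attributes are a superkey of T1 — the join is lossless.

Yes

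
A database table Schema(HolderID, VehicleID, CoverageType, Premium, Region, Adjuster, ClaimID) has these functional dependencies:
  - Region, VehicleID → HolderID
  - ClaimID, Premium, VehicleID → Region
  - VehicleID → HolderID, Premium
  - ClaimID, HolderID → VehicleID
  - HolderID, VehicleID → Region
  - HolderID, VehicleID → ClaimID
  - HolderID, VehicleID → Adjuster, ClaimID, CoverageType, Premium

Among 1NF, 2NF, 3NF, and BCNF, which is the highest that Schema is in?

BCNF

Candidate keys: {ClaimID, HolderID}, {VehicleID}. Prime attributes: {ClaimID, HolderID, VehicleID}.
Every FD has a superkey on the left, so the relation is in BCNF.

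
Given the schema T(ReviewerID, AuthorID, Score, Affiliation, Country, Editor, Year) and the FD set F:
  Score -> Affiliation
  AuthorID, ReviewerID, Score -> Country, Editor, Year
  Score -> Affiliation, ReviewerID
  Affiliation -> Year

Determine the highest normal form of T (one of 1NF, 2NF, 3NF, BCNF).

1NF

Candidate key: {AuthorID, Score}. Prime attributes: {AuthorID, Score}.
Score -> Affiliation: {Score}⁺ = {Affiliation, ReviewerID, Score, Year}, which is not all of the attributes, so the left side is not a superkey — BCNF is violated.
Because {Affiliation} is non-prime and the left side of Score -> Affiliation is not a superkey, the relation is not in 3NF.
{Score} is a proper subset of the key {AuthorID, Score}, and {Score}⁺ contains the non-prime attributes {Affiliation, ReviewerID, Year} — a partial dependency, so 2NF is violated.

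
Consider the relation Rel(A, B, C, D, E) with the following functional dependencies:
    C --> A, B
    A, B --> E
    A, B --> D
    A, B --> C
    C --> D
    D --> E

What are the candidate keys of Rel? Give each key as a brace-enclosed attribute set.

{C}⁺ = {A, B, C, D, E} — all of the relation — so {C} is a candidate key.
{A, B}⁺ = {A, B, C, D, E} — all of the relation — so {A, B} is a candidate key.
These are minimal and exhaustive — every other superkey contains one of them.

{A, B}, {C}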